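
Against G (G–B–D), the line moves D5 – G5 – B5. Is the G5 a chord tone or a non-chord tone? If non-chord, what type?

G major triad contains G, B, D; G is the root, so it is a chord tone.

Chord tone (the root of G major triad).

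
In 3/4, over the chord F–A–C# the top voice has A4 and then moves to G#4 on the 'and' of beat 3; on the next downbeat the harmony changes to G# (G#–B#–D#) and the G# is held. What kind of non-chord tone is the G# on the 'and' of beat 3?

Anticipation.

The harmony at that moment is F augmented triad (F, A, C#); G#4 is not a chord tone.
It is approached by step down from A4 and then sustained as the same pitch into the next harmony.
Arriving early and becoming a chord tone when the harmony changes — an anticipation.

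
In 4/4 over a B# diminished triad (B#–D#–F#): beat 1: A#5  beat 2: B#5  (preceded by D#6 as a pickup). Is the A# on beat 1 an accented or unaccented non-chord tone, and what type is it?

Accented appoggiatura.

The harmony at that moment is B# diminished triad (B#, D#, F#); A#5 is not a chord tone.
It is approached by leap down from D#6 and left by step up to B#5.
Leap in, step out — an appoggiatura.
It falls on the downbeat, so it is accented.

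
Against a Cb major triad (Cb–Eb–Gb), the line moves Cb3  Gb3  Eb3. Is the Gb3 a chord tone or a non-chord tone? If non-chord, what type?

Chord tone (the fifth of Cb major triad).

Cb major triad contains Cb, Eb, Gb; Gb is the fifth, so it is a chord tone.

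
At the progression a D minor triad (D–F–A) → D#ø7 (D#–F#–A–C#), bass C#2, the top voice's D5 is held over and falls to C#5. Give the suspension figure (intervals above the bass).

At the second chord the bass is C#2. The suspended D5 lies a ninth above the bass; after resolving down by step to C#5, the interval above the bass becomes an octave.
Suspension figures are named by those two intervals: 9–8.

9–8 suspension.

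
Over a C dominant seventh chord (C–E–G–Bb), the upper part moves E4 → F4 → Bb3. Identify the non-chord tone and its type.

F4 is an escape tone.

The harmony at that moment is C dominant seventh chord (C, E, G, Bb); F4 is not a chord tone.
It is approached by step up from E4 and left by leap down to Bb3.
Step in, leap out — an escape tone.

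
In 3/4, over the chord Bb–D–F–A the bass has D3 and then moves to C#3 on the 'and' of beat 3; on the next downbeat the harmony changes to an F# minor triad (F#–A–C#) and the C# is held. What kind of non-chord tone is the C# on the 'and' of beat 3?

Anticipation.

The harmony at that moment is Bb major seventh chord (Bb, D, F, A); C#3 is not a chord tone.
It is approached by step down from D3 and then sustained as the same pitch into the next harmony.
Arriving early and becoming a chord tone when the harmony changes — an anticipation.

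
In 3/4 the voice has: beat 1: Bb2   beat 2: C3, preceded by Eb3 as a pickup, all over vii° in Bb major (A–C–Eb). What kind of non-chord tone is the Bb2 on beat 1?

Appoggiatura.

The harmony at that moment is A diminished triad (A, C, Eb); Bb2 is not a chord tone.
It is approached by leap down from Eb3 and left by step up to C3.
Leap in, step out, metrically accented — an appoggiatura.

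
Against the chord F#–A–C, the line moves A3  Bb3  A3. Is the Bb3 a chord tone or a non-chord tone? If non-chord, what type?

Non-chord tone — a neighbor tone.

The harmony at that moment is F# diminished triad (F#, A, C); Bb3 is not a chord tone.
It is approached by step up from A3 and left by step down to A3.
Step away and step back to the same note — a neighbor tone (upper neighbor).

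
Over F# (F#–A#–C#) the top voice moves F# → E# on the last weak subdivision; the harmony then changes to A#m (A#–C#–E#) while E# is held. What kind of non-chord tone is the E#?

E# is an anticipation.

The harmony at that moment is F# major triad (F#, A#, C#); E# is not a chord tone.
It is approached by step down from F# and then sustained as the same pitch into the next harmony.
Arriving early and becoming a chord tone when the harmony changes — an anticipation.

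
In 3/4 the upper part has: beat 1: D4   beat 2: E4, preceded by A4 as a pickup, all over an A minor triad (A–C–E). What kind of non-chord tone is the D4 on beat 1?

Appoggiatura.

The harmony at that moment is A minor triad (A, C, E); D4 is not a chord tone.
It is approached by leap down from A4 and left by step up to E4.
Leap in, step out, metrically accented — an appoggiatura.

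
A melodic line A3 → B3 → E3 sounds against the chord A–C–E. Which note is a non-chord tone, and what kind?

B3 is an escape tone.

The harmony at that moment is A minor triad (A, C, E); B3 is not a chord tone.
It is approached by step up from A3 and left by leap down to E3.
Step in, leap out — an escape tone.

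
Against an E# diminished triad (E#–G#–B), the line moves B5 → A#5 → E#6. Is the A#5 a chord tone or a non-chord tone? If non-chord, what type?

The harmony at that moment is E# diminished triad (E#, G#, B); A#5 is not a chord tone.
It is approached by step down from B5 and left by leap up to E#6.
Step in, leap out — an escape tone.

Non-chord tone — an escape tone.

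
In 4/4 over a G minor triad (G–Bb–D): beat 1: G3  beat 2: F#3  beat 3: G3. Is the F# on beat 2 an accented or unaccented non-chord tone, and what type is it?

Unaccented neighbor tone.

The harmony at that moment is G minor triad (G, Bb, D); F#3 is not a chord tone.
It is approached by step down from G3 and left by step up to G3.
Step away and step back to the same note — a neighbor tone (lower neighbor).
It falls on a weak beat, so it is unaccented.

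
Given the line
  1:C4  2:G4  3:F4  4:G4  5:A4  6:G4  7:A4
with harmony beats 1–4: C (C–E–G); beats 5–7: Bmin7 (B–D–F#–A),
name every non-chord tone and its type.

F4 (beat 3) — neighbor tone; G4 (beat 6) — neighbor tone.

The harmony at that moment is C major triad (C, E, G); F4 is not a chord tone.
It is approached by step down from G4 and left by step up to G4.
Step away and step back to the same note — a neighbor tone (lower neighbor).
The harmony at that moment is B minor seventh chord (B, D, F#, A); G4 is not a chord tone.
It is approached by step down from A4 and left by step up to A4.
Step away and step back to the same note — a neighbor tone (lower neighbor).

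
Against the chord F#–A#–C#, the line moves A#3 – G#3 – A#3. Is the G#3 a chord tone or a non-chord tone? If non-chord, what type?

Non-chord tone — a neighbor tone.

The harmony at that moment is F# major triad (F#, A#, C#); G#3 is not a chord tone.
It is approached by step down from A#3 and left by step up to A#3.
Step away and step back to the same note — a neighbor tone (lower neighbor).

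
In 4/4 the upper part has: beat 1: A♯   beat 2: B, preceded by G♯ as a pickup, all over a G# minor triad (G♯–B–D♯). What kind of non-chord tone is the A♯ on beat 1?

Passing tone.

The harmony at that moment is G♯ minor triad (G♯, B, D♯); A♯ is not a chord tone.
It is approached by step up from G♯ and left by step up to B.
Step in, step out in the same direction — a passing tone.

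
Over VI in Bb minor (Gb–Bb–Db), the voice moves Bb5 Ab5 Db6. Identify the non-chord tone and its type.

Ab5 is an escape tone.

The harmony at that moment is Gb major triad (Gb, Bb, Db); Ab5 is not a chord tone.
It is approached by step down from Bb5 and left by leap up to Db6.
Step in, leap out — an escape tone.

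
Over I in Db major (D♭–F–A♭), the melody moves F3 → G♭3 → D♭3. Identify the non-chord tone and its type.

The harmony at that moment is D♭ major triad (D♭, F, A♭); G♭3 is not a chord tone.
It is approached by step up from F3 and left by leap down to D♭3.
Step in, leap out — an escape tone.

G♭3 is an escape tone.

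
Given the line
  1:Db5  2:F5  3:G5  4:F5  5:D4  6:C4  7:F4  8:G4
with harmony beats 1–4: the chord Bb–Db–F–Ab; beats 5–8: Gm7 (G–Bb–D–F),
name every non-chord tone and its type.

The harmony at that moment is Bb minor seventh chord (Bb, Db, F, Ab); G5 is not a chord tone.
It is approached by step up from F5 and left by step down to F5.
Step away and step back to the same note — a neighbor tone (upper neighbor).
The harmony at that moment is G minor seventh chord (G, Bb, D, F); C4 is not a chord tone.
It is approached by step down from D4 and left by leap up to F4.
Step in, leap out — an escape tone.

G5 (beat 3) — neighbor tone; C4 (beat 6) — escape tone.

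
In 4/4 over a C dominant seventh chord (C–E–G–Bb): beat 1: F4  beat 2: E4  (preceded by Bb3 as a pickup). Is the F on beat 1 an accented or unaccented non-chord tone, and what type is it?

The harmony at that moment is C dominant seventh chord (C, E, G, Bb); F4 is not a chord tone.
It is approached by leap up from Bb3 and left by step down to E4.
Leap in, step out — an appoggiatura.
It falls on the downbeat, so it is accented.

Accented appoggiatura.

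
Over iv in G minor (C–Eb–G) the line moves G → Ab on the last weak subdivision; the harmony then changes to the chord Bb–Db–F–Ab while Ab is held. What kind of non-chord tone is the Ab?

Ab is an anticipation.

The harmony at that moment is C minor triad (C, Eb, G); Ab is not a chord tone.
It is approached by step up from G and then sustained as the same pitch into the next harmony.
Arriving early and becoming a chord tone when the harmony changes — an anticipation.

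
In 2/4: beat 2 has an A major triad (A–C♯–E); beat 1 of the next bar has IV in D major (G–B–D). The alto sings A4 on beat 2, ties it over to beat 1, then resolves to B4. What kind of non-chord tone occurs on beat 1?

Retardation.

The harmony at that moment is G major triad (G, B, D); A4 is not a chord tone.
It is held over (the same pitch as the preceding A4) and left by step up to B4.
Held over from the previous chord and resolving up by step — a retardation.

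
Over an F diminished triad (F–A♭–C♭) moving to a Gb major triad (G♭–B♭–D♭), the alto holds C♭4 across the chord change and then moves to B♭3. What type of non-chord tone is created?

C♭4 is a suspension.

The harmony at that moment is G♭ major triad (G♭, B♭, D♭); C♭4 is not a chord tone.
It is held over (the same pitch as the preceding C♭4) and left by step down to B♭3.
Held over from the previous chord and resolving down by step — a suspension.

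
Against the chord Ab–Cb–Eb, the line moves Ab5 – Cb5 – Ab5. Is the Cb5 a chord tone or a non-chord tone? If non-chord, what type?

Chord tone (the third of Ab minor triad).

Ab minor triad contains Ab, Cb, Eb; Cb is the third, so it is a chord tone.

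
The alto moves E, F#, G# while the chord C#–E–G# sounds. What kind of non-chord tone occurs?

F# is a passing tone.

The harmony at that moment is C# minor triad (C#, E, G#); F# is not a chord tone.
It is approached by step up from E and left by step up to G#.
Step in, step out in the same direction — a passing tone.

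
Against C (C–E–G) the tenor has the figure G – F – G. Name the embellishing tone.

The harmony at that moment is C major triad (C, E, G); F is not a chord tone.
It is approached by step down from G and left by step up to G.
Step away and step back to the same note — a neighbor tone (lower neighbor).

F is a neighbor tone.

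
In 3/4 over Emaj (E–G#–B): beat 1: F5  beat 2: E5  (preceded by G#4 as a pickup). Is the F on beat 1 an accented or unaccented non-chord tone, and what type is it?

Accented appoggiatura.

The harmony at that moment is E major triad (E, G#, B); F5 is not a chord tone.
It is approached by leap up from G#4 and left by step down to E5.
Leap in, step out — an appoggiatura.
It falls on the downbeat, so it is accented.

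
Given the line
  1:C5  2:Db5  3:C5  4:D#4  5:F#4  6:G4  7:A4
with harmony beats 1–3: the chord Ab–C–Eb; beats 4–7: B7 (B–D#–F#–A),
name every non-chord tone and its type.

Db5 (beat 2) — neighbor tone; G4 (beat 6) — passing tone.

The harmony at that moment is Ab major triad (Ab, C, Eb); Db5 is not a chord tone.
It is approached by step up from C5 and left by step down to C5.
Step away and step back to the same note — a neighbor tone (upper neighbor).
The harmony at that moment is B dominant seventh chord (B, D#, F#, A); G4 is not a chord tone.
It is approached by step up from F#4 and left by step up to A4.
Step in, step out in the same direction — a passing tone.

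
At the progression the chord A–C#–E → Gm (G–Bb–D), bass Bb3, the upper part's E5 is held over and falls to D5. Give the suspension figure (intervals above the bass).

4–3 suspension.

At the second chord the bass is Bb3. The suspended E5 lies a fourth above the bass; after resolving down by step to D5, the interval above the bass becomes a third.
Suspension figures are named by those two intervals: 4–3.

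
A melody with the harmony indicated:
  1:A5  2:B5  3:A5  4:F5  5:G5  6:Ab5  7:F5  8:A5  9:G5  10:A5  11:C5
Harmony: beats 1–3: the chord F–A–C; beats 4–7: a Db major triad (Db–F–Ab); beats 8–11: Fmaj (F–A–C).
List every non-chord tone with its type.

The harmony at that moment is F major triad (F, A, C); B5 is not a chord tone.
It is approached by step up from A5 and left by step down to A5.
Step away and step back to the same note — a neighbor tone (upper neighbor).
The harmony at that moment is Db major triad (Db, F, Ab); G5 is not a chord tone.
It is approached by step up from F5 and left by step up to Ab5.
Step in, step out in the same direction — a passing tone.
The harmony at that moment is F major triad (F, A, C); G5 is not a chord tone.
It is approached by step down from A5 and left by step up to A5.
Step away and step back to the same note — a neighbor tone (lower neighbor).

B5 (beat 2) — neighbor tone; G5 (beat 5) — passing tone; G5 (beat 9) — neighbor tone.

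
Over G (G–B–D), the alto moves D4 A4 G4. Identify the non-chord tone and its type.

A4 is an appoggiatura.

The harmony at that moment is G major triad (G, B, D); A4 is not a chord tone.
It is approached by leap up from D4 and left by step down to G4.
Leap in, step out — an appoggiatura.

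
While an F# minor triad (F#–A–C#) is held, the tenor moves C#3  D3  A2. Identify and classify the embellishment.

D3 is an escape tone.

The harmony at that moment is F# minor triad (F#, A, C#); D3 is not a chord tone.
It is approached by step up from C#3 and left by leap down to A2.
Step in, leap out — an escape tone.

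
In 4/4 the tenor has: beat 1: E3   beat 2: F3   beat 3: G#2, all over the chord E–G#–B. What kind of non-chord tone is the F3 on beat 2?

Escape tone.

The harmony at that moment is E major triad (E, G#, B); F3 is not a chord tone.
It is approached by step up from E3 and left by leap down to G#2.
Step in, leap out, on a weak beat — an escape tone.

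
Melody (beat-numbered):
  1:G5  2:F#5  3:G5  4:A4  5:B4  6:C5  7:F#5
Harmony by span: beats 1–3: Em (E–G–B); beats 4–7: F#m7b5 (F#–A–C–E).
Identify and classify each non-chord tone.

F#5 (beat 2) — neighbor tone; B4 (beat 5) — passing tone.

The harmony at that moment is E minor triad (E, G, B); F#5 is not a chord tone.
It is approached by step down from G5 and left by step up to G5.
Step away and step back to the same note — a neighbor tone (lower neighbor).
The harmony at that moment is F# half-diminished seventh chord (F#, A, C, E); B4 is not a chord tone.
It is approached by step up from A4 and left by step up to C5.
Step in, step out in the same direction — a passing tone.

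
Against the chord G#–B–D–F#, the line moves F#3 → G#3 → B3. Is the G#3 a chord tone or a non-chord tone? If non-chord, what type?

Chord tone (the root of G# half-diminished seventh chord).

G# half-diminished seventh chord contains G#, B, D, F#; G# is the root, so it is a chord tone.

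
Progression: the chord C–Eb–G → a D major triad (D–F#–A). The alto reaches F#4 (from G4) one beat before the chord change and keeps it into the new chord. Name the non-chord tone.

F#4 is an anticipation.

The harmony at that moment is C minor triad (C, Eb, G); F#4 is not a chord tone.
It is approached by step down from G4 and then sustained as the same pitch into the next harmony.
Arriving early and becoming a chord tone when the harmony changes — an anticipation.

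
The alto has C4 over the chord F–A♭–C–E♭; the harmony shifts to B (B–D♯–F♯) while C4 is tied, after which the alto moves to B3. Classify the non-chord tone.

C4 is a suspension.

The harmony at that moment is B major triad (B, D♯, F♯); C4 is not a chord tone.
It is held over (the same pitch as the preceding C4) and left by step down to B3.
Held over from the previous chord and resolving down by step — a suspension.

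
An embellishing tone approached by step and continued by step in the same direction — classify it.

Passing tone.

Approach: by step. Departure: by step, continuing in the same direction.
Stepwise on both sides with no change of direction means the note fills in the space between two different chord tones — a passing tone. (Had it turned back to its starting note it would be a neighbor tone instead.)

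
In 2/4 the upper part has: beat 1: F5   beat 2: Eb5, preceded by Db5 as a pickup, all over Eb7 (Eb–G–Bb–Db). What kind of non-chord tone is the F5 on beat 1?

The harmony at that moment is Eb dominant seventh chord (Eb, G, Bb, Db); F5 is not a chord tone.
It is approached by leap up from Db5 and left by step down to Eb5.
Leap in, step out, metrically accented — an appoggiatura.

Appoggiatura.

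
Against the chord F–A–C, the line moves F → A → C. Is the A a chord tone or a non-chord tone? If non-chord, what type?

Chord tone (the third of F major triad).

F major triad contains F, A, C; A is the third, so it is a chord tone.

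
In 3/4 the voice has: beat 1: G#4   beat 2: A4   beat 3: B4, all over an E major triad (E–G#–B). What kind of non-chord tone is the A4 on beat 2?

The harmony at that moment is E major triad (E, G#, B); A4 is not a chord tone.
It is approached by step up from G#4 and left by step up to B4.
Step in, step out in the same direction — a passing tone.

Passing tone.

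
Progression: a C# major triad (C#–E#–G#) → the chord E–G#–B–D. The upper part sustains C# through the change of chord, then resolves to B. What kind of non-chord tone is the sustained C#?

C# is a suspension.

The harmony at that moment is E dominant seventh chord (E, G#, B, D); C# is not a chord tone.
It is held over (the same pitch as the preceding C#) and left by step down to B.
Held over from the previous chord and resolving down by step — a suspension.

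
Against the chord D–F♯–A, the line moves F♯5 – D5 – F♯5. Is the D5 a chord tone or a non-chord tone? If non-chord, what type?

Chord tone (the root of D major triad).

D major triad contains D, F♯, A; D is the root, so it is a chord tone.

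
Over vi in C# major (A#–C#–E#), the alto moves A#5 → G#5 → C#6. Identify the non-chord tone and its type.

G#5 is an escape tone.

The harmony at that moment is A# minor triad (A#, C#, E#); G#5 is not a chord tone.
It is approached by step down from A#5 and left by leap up to C#6.
Step in, leap out — an escape tone.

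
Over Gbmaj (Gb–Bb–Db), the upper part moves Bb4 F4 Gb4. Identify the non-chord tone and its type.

F4 is an appoggiatura.

The harmony at that moment is Gb major triad (Gb, Bb, Db); F4 is not a chord tone.
It is approached by leap down from Bb4 and left by step up to Gb4.
Leap in, step out — an appoggiatura.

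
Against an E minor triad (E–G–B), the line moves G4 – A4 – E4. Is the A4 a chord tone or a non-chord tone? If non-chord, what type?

Non-chord tone — an escape tone.

The harmony at that moment is E minor triad (E, G, B); A4 is not a chord tone.
It is approached by step up from G4 and left by leap down to E4.
Step in, leap out — an escape tone.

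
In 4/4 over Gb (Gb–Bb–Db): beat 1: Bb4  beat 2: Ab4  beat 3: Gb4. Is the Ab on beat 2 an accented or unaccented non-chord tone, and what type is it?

Unaccented passing tone.

The harmony at that moment is Gb major triad (Gb, Bb, Db); Ab4 is not a chord tone.
It is approached by step down from Bb4 and left by step down to Gb4.
Step in, step out in the same direction — a passing tone.
It falls on a weak beat, so it is unaccented.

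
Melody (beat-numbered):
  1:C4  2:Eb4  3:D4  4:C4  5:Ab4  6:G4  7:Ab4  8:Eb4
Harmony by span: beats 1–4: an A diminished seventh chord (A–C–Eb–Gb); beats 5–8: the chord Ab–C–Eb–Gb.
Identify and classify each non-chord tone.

The harmony at that moment is A diminished seventh chord (A, C, Eb, Gb); D4 is not a chord tone.
It is approached by step down from Eb4 and left by step down to C4.
Step in, step out in the same direction — a passing tone.
The harmony at that moment is Ab dominant seventh chord (Ab, C, Eb, Gb); G4 is not a chord tone.
It is approached by step down from Ab4 and left by step up to Ab4.
Step away and step back to the same note — a neighbor tone (lower neighbor).

D4 (beat 3) — passing tone; G4 (beat 6) — neighbor tone.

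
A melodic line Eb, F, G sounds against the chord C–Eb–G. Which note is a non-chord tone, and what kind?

F is a passing tone.

The harmony at that moment is C minor triad (C, Eb, G); F is not a chord tone.
It is approached by step up from Eb and left by step up to G.
Step in, step out in the same direction — a passing tone.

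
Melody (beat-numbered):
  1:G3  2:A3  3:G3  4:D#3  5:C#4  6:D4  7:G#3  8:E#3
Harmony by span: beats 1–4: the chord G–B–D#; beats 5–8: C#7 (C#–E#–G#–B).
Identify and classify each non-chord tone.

A3 (beat 2) — neighbor tone; D4 (beat 6) — escape tone.

The harmony at that moment is G augmented triad (G, B, D#); A3 is not a chord tone.
It is approached by step up from G3 and left by step down to G3.
Step away and step back to the same note — a neighbor tone (upper neighbor).
The harmony at that moment is C# dominant seventh chord (C#, E#, G#, B); D4 is not a chord tone.
It is approached by step up from C#4 and left by leap down to G#3.
Step in, leap out — an escape tone.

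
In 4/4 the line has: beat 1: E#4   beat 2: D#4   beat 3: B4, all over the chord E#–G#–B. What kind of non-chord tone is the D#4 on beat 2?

The harmony at that moment is E# diminished triad (E#, G#, B); D#4 is not a chord tone.
It is approached by step down from E#4 and left by leap up to B4.
Step in, leap out, on a weak beat — an escape tone.

Escape tone.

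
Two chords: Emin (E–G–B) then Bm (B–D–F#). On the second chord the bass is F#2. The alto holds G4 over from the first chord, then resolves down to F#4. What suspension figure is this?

9–8 suspension.

At the second chord the bass is F#2. The suspended G4 lies a ninth above the bass; after resolving down by step to F#4, the interval above the bass becomes an octave.
Suspension figures are named by those two intervals: 9–8.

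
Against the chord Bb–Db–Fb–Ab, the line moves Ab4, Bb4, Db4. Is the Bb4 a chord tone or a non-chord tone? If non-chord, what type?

Bb half-diminished seventh chord contains Bb, Db, Fb, Ab; Bb is the root, so it is a chord tone.

Chord tone (the root of Bb half-diminished seventh chord).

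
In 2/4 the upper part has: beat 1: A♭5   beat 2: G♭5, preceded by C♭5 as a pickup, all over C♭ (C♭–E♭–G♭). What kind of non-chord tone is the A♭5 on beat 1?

The harmony at that moment is C♭ major triad (C♭, E♭, G♭); A♭5 is not a chord tone.
It is approached by leap up from C♭5 and left by step down to G♭5.
Leap in, step out, metrically accented — an appoggiatura.

Appoggiatura.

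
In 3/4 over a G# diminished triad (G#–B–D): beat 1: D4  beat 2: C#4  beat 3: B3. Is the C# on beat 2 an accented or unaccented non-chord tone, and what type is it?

The harmony at that moment is G# diminished triad (G#, B, D); C#4 is not a chord tone.
It is approached by step down from D4 and left by step down to B3.
Step in, step out in the same direction — a passing tone.
It falls on a weak beat, so it is unaccented.

Unaccented passing tone.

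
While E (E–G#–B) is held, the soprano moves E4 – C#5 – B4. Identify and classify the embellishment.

The harmony at that moment is E major triad (E, G#, B); C#5 is not a chord tone.
It is approached by leap up from E4 and left by step down to B4.
Leap in, step out — an appoggiatura.

C#5 is an appoggiatura.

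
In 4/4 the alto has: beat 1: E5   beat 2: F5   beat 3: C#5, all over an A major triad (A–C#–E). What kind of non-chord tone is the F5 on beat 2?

The harmony at that moment is A major triad (A, C#, E); F5 is not a chord tone.
It is approached by step up from E5 and left by leap down to C#5.
Step in, leap out, on a weak beat — an escape tone.

Escape tone.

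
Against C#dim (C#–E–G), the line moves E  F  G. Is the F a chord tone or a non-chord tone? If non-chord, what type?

Non-chord tone — a passing tone.

The harmony at that moment is C# diminished triad (C#, E, G); F is not a chord tone.
It is approached by step up from E and left by step up to G.
Step in, step out in the same direction — a passing tone.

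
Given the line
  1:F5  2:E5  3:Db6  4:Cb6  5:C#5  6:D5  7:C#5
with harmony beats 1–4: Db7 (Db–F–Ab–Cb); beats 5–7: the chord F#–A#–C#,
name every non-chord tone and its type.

The harmony at that moment is Db dominant seventh chord (Db, F, Ab, Cb); E5 is not a chord tone.
It is approached by step down from F5 and left by leap up to Db6.
Step in, leap out — an escape tone.
The harmony at that moment is F# major triad (F#, A#, C#); D5 is not a chord tone.
It is approached by step up from C#5 and left by step down to C#5.
Step away and step back to the same note — a neighbor tone (upper neighbor).

E5 (beat 2) — escape tone; D5 (beat 6) — neighbor tone.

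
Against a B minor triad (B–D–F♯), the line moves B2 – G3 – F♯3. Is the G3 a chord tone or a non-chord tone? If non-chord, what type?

Non-chord tone — an appoggiatura.

The harmony at that moment is B minor triad (B, D, F♯); G3 is not a chord tone.
It is approached by leap up from B2 and left by step down to F♯3.
Leap in, step out — an appoggiatura.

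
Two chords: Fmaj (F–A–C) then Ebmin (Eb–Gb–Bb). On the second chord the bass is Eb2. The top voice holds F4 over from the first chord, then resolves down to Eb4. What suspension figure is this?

At the second chord the bass is Eb2. The suspended F4 lies a ninth above the bass; after resolving down by step to Eb4, the interval above the bass becomes an octave.
Suspension figures are named by those two intervals: 9–8.

9–8 suspension.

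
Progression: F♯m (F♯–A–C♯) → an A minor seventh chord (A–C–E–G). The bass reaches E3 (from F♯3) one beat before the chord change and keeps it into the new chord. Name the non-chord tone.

E3 is an anticipation.

The harmony at that moment is F♯ minor triad (F♯, A, C♯); E3 is not a chord tone.
It is approached by step down from F♯3 and then sustained as the same pitch into the next harmony.
Arriving early and becoming a chord tone when the harmony changes — an anticipation.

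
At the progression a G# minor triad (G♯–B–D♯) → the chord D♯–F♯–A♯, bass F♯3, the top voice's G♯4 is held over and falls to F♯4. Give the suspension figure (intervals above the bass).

At the second chord the bass is F♯3. The suspended G♯4 lies a ninth above the bass; after resolving down by step to F♯4, the interval above the bass becomes an octave.
Suspension figures are named by those two intervals: 9–8.

9–8 suspension.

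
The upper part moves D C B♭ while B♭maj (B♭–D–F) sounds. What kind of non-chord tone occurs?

C is a passing tone.

The harmony at that moment is B♭ major triad (B♭, D, F); C is not a chord tone.
It is approached by step down from D and left by step down to B♭.
Step in, step out in the same direction — a passing tone.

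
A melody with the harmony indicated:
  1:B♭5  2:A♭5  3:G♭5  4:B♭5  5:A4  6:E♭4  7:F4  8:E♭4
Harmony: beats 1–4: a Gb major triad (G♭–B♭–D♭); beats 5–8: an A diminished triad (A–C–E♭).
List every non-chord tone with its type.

A♭5 (beat 2) — passing tone; F4 (beat 7) — neighbor tone.

The harmony at that moment is G♭ major triad (G♭, B♭, D♭); A♭5 is not a chord tone.
It is approached by step down from B♭5 and left by step down to G♭5.
Step in, step out in the same direction — a passing tone.
The harmony at that moment is A diminished triad (A, C, E♭); F4 is not a chord tone.
It is approached by step up from E♭4 and left by step down to E♭4.
Step away and step back to the same note — a neighbor tone (upper neighbor).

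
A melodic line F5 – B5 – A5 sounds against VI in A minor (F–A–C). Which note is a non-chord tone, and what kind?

B5 is an appoggiatura.

The harmony at that moment is F major triad (F, A, C); B5 is not a chord tone.
It is approached by leap up from F5 and left by step down to A5.
Leap in, step out — an appoggiatura.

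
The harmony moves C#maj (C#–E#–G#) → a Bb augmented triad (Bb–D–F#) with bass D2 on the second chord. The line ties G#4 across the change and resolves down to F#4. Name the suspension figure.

At the second chord the bass is D2. The suspended G#4 lies a fourth above the bass; after resolving down by step to F#4, the interval above the bass becomes a third.
Suspension figures are named by those two intervals: 4–3.

4–3 suspension.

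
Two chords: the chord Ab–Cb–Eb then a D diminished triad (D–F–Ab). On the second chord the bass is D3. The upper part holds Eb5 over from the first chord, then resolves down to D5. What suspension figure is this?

At the second chord the bass is D3. The suspended Eb5 lies a ninth above the bass; after resolving down by step to D5, the interval above the bass becomes an octave.
Suspension figures are named by those two intervals: 9–8.

9–8 suspension.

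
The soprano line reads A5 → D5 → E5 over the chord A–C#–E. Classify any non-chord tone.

The harmony at that moment is A major triad (A, C#, E); D5 is not a chord tone.
It is approached by leap down from A5 and left by step up to E5.
Leap in, step out — an appoggiatura.

D5 is an appoggiatura.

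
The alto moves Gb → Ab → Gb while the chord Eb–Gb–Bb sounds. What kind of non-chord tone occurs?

Ab is a neighbor tone.

The harmony at that moment is Eb minor triad (Eb, Gb, Bb); Ab is not a chord tone.
It is approached by step up from Gb and left by step down to Gb.
Step away and step back to the same note — a neighbor tone (upper neighbor).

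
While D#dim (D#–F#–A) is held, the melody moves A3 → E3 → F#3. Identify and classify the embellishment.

The harmony at that moment is D# diminished triad (D#, F#, A); E3 is not a chord tone.
It is approached by leap down from A3 and left by step up to F#3.
Leap in, step out — an appoggiatura.

E3 is an appoggiatura.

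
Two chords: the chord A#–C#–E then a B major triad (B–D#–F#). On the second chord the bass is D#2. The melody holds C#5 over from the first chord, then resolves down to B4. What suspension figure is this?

7–6 suspension.

At the second chord the bass is D#2. The suspended C#5 lies a seventh above the bass; after resolving down by step to B4, the interval above the bass becomes a sixth.
Suspension figures are named by those two intervals: 7–6.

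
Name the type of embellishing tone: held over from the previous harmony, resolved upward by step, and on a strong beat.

Approach: by preparation — the pitch is first a chord tone, then held (tied or repeated) while the harmony changes under it. Departure: up by step. Metric position: strong.
A prepared dissonance that resolves upward by step — a retardation. (The same figure resolving downward would be a suspension.)

Retardation.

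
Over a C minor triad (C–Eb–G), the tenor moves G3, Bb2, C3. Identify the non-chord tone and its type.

The harmony at that moment is C minor triad (C, Eb, G); Bb2 is not a chord tone.
It is approached by leap down from G3 and left by step up to C3.
Leap in, step out — an appoggiatura.

Bb2 is an appoggiatura.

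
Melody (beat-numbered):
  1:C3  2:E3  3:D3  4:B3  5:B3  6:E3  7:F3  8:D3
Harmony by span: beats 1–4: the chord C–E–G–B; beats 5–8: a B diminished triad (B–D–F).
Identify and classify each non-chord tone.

The harmony at that moment is C major seventh chord (C, E, G, B); D3 is not a chord tone.
It is approached by step down from E3 and left by leap up to B3.
Step in, leap out — an escape tone.
The harmony at that moment is B diminished triad (B, D, F); E3 is not a chord tone.
It is approached by leap down from B3 and left by step up to F3.
Leap in, step out — an appoggiatura.

D3 (beat 3) — escape tone; E3 (beat 6) — appoggiatura.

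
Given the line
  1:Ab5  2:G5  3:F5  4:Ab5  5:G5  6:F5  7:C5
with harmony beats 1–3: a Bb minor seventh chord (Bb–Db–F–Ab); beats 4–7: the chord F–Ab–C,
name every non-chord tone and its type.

The harmony at that moment is Bb minor seventh chord (Bb, Db, F, Ab); G5 is not a chord tone.
It is approached by step down from Ab5 and left by step down to F5.
Step in, step out in the same direction — a passing tone.
The harmony at that moment is F minor triad (F, Ab, C); G5 is not a chord tone.
It is approached by step down from Ab5 and left by step down to F5.
Step in, step out in the same direction — a passing tone.

G5 (beat 2) — passing tone; G5 (beat 5) — passing tone.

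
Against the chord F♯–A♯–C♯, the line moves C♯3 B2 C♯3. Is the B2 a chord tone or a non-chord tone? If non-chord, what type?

Non-chord tone — a neighbor tone.

The harmony at that moment is F♯ major triad (F♯, A♯, C♯); B2 is not a chord tone.
It is approached by step down from C♯3 and left by step up to C♯3.
Step away and step back to the same note — a neighbor tone (lower neighbor).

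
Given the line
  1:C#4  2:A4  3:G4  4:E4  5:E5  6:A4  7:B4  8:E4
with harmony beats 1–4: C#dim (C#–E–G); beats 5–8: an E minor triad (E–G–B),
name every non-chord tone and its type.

The harmony at that moment is C# diminished triad (C#, E, G); A4 is not a chord tone.
It is approached by leap up from C#4 and left by step down to G4.
Leap in, step out — an appoggiatura.
The harmony at that moment is E minor triad (E, G, B); A4 is not a chord tone.
It is approached by leap down from E5 and left by step up to B4.
Leap in, step out — an appoggiatura.

A4 (beat 2) — appoggiatura; A4 (beat 6) — appoggiatura.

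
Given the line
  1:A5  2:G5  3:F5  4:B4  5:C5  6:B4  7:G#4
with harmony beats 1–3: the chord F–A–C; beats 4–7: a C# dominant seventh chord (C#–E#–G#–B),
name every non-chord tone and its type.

G5 (beat 2) — passing tone; C5 (beat 5) — neighbor tone.

The harmony at that moment is F major triad (F, A, C); G5 is not a chord tone.
It is approached by step down from A5 and left by step down to F5.
Step in, step out in the same direction — a passing tone.
The harmony at that moment is C# dominant seventh chord (C#, E#, G#, B); C5 is not a chord tone.
It is approached by step up from B4 and left by step down to B4.
Step away and step back to the same note — a neighbor tone (upper neighbor).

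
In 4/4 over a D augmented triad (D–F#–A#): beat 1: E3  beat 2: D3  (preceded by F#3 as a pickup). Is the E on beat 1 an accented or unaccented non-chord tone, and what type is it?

The harmony at that moment is D augmented triad (D, F#, A#); E3 is not a chord tone.
It is approached by step down from F#3 and left by step down to D3.
Step in, step out in the same direction — a passing tone.
It falls on the downbeat, so it is accented.

Accented passing tone.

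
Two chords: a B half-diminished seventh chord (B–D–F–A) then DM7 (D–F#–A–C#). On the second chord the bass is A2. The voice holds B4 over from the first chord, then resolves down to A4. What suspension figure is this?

At the second chord the bass is A2. The suspended B4 lies a ninth above the bass; after resolving down by step to A4, the interval above the bass becomes an octave.
Suspension figures are named by those two intervals: 9–8.

9–8 suspension.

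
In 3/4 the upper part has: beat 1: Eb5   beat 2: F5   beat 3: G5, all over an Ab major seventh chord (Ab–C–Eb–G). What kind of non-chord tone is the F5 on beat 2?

The harmony at that moment is Ab major seventh chord (Ab, C, Eb, G); F5 is not a chord tone.
It is approached by step up from Eb5 and left by step up to G5.
Step in, step out in the same direction — a passing tone.

Passing tone.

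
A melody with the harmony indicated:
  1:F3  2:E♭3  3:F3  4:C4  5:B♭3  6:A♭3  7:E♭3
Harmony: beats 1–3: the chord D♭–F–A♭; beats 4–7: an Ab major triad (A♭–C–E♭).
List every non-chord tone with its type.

E♭3 (beat 2) — neighbor tone; B♭3 (beat 5) — passing tone.

The harmony at that moment is D♭ major triad (D♭, F, A♭); E♭3 is not a chord tone.
It is approached by step down from F3 and left by step up to F3.
Step away and step back to the same note — a neighbor tone (lower neighbor).
The harmony at that moment is A♭ major triad (A♭, C, E♭); B♭3 is not a chord tone.
It is approached by step down from C4 and left by step down to A♭3.
Step in, step out in the same direction — a passing tone.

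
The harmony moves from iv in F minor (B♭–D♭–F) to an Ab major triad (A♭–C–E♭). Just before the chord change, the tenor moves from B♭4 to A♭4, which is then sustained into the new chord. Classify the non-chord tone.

The harmony at that moment is B♭ minor triad (B♭, D♭, F); A♭4 is not a chord tone.
It is approached by step down from B♭4 and then sustained as the same pitch into the next harmony.
Arriving early and becoming a chord tone when the harmony changes — an anticipation.

A♭4 is an anticipation.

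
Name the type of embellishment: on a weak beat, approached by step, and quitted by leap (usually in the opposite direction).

Escape tone.

Approach: by step. Departure: by leap. Metric position: weak.
Step in, leap out, from a weak position — an escape tone (échappée). (It is the mirror image of the appoggiatura, which leaps in and steps out on a strong beat.)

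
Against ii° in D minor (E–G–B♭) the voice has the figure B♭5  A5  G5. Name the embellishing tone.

The harmony at that moment is E diminished triad (E, G, B♭); A5 is not a chord tone.
It is approached by step down from B♭5 and left by step down to G5.
Step in, step out in the same direction — a passing tone.

A5 is a passing tone.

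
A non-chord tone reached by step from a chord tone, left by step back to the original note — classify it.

Approach: by step. Departure: by step in the opposite direction, back to the starting pitch.
Stepwise on both sides but reversing to return to the same chord tone — a neighbor tone. (Had it continued onward in the same direction it would be a passing tone instead.)

Neighbor tone.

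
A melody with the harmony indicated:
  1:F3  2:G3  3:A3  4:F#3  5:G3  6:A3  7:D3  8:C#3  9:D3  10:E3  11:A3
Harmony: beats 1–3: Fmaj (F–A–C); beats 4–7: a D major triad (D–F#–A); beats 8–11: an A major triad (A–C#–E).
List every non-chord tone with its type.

The harmony at that moment is F major triad (F, A, C); G3 is not a chord tone.
It is approached by step up from F3 and left by step up to A3.
Step in, step out in the same direction — a passing tone.
The harmony at that moment is D major triad (D, F#, A); G3 is not a chord tone.
It is approached by step up from F#3 and left by step up to A3.
Step in, step out in the same direction — a passing tone.
The harmony at that moment is A major triad (A, C#, E); D3 is not a chord tone.
It is approached by step up from C#3 and left by step up to E3.
Step in, step out in the same direction — a passing tone.

G3 (beat 2) — passing tone; G3 (beat 5) — passing tone; D3 (beat 9) — passing tone.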